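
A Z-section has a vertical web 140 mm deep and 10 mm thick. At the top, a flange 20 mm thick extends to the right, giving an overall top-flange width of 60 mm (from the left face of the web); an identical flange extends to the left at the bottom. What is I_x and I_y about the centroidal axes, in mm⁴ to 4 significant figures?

Break the section into simple shapes (no overlaps), measuring from the bottom-left corner of the bounding box.
Web: 10 × 140, A = 1 400 mm², y = 70 mm, Ī = 2 286 667 mm⁴.
Top flange (beyond web): 50 × 20, A = 1 000 mm², y = 130 mm, Ī = 33333.3 mm⁴.
Bottom flange (beyond web): 50 × 20, A = 1 000 mm², y = 10 mm, Ī = 33333.3 mm⁴.
Centroid: ȳ = ΣA·y / ΣA = 70 mm.
Transfer each piece to the centroidal x-axis using Ī + A·d² with d = y − 70:
  web: d = 0 mm → contributes +2 286 667 mm⁴
  top flange (beyond web): d = 60 mm → contributes +3 633 333 mm⁴
  bottom flange (beyond web): d = -60 mm → contributes +3 633 333 mm⁴
Total I = 9 553 333 mm⁴.
For the y-axis: x̄ = 55 mm.
Repeating about the centroidal y-axis gives I_y = 2 228 333 mm⁴.

I_x ≈ 9.553 × 10⁶ mm⁴, I_y ≈ 2.228 × 10⁶ mm⁴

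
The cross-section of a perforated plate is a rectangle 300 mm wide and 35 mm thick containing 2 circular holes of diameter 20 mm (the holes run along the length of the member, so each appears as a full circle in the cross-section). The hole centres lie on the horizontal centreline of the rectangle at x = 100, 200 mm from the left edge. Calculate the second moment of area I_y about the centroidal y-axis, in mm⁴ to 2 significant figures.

I_y ≈ 7.7 × 10⁷ mm⁴

Treat the section as a set of non-overlapping primitives; coordinates are from the bounding-box lower-left.
Plate: 300 × 35, A = 10 500 mm², x = 150 mm, Ī = 78 750 000 mm⁴.
Hole 1 (subtracted): ⌀20, A = 314.2 mm², x = 100 mm, Ī = 7 854 mm⁴.
Hole 2 (subtracted): ⌀20, A = 314.2 mm², x = 200 mm, Ī = 7 854 mm⁴.
By symmetry the centroid is at mid-width, x̄ = 150 mm.
Transfer each piece to the centroidal y-axis using Ī + A·d² with d = x − 150:
  plate: d = 0 mm → contributes +78 750 000 mm⁴
  hole 1: d = -50 mm → contributes −793 252 mm⁴
  hole 2: d = 50 mm → contributes −793 252 mm⁴
Total I = 77 163 496 mm⁴.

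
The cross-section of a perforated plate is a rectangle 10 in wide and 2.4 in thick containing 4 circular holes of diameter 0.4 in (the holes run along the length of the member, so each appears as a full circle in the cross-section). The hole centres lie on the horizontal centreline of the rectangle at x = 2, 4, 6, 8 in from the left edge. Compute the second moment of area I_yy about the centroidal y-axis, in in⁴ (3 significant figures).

Decompose the section into non-overlapping parts with the origin at the bottom-left of its bounding rectangle.
Plate: 10 × 2.4, A = 24 in², x = 5 in, Ī = 200 in⁴.
Hole 1 (subtracted): ⌀0.4, A = 0.12566 in², x = 2 in, Ī = 0.0012566 in⁴.
Hole 2 (subtracted): ⌀0.4, A = 0.12566 in², x = 4 in, Ī = 0.0012566 in⁴.
Hole 3 (subtracted): ⌀0.4, A = 0.12566 in², x = 6 in, Ī = 0.0012566 in⁴.
Hole 4 (subtracted): ⌀0.4, A = 0.12566 in², x = 8 in, Ī = 0.0012566 in⁴.
By symmetry the centroid is at mid-width, x̄ = 5 in.
Transfer each piece to the centroidal y-axis using Ī + A·d² with d = x − 5:
  plate: d = 0 in → contributes +200 in⁴
  hole 1: d = -3 in → contributes −1.1322 in⁴
  hole 2: d = -1 in → contributes −0.12692 in⁴
  hole 3: d = 1 in → contributes −0.12692 in⁴
  hole 4: d = 3 in → contributes −1.1322 in⁴
Total I = 197.48 in⁴.

I_yy ≈ 197 in⁴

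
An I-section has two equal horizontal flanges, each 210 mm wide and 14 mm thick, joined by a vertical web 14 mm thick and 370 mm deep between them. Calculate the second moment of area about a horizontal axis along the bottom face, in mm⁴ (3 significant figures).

I_base ≈ 7.14 × 10⁸ mm⁴

Treat the section as a set of non-overlapping primitives; coordinates are from the bounding-box lower-left.
Bottom flange: 210 × 14, A = 2 940 mm², y = 7 mm, Ī = 48 020 mm⁴.
Web: 14 × 370, A = 5 180 mm², y = 199 mm, Ī = 59 095 167 mm⁴.
Top flange: 210 × 14, A = 2 940 mm², y = 391 mm, Ī = 48 020 mm⁴.
Transfer each piece to the base of the section using Ī + A·d² with d = y − 0:
  bottom flange: d = 7 mm → contributes +192 080 mm⁴
  web: d = 199 mm → contributes +264 228 347 mm⁴
  top flange: d = 391 mm → contributes +449 518 160 mm⁴
Total I = 713 938 587 mm⁴.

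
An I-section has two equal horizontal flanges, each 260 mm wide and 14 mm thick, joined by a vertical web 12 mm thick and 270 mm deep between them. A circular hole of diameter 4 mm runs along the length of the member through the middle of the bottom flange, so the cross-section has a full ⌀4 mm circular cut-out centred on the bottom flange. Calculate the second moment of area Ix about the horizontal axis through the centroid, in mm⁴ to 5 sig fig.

Treat the section as a set of non-overlapping primitives; coordinates are from the bounding-box lower-left.
Bottom flange: 260 × 14, A = 3 640 mm², y = 7 mm, Ī = 59453.33 mm⁴.
Web: 12 × 270, A = 3 240 mm², y = 149 mm, Ī = 19 683 000 mm⁴.
Top flange: 260 × 14, A = 3 640 mm², y = 291 mm, Ī = 59453.33 mm⁴.
Hole (subtracted): ⌀4, A = 12.56637 mm², y = 7 mm, Ī = 12.56637 mm⁴.
Centroid: ȳ = ΣA·y / ΣA = 149.1698 mm.
Transfer each piece to the horizontal axis through the centroid using Ī + A·d² with d = y − 149.1698:
  bottom flange: d = -142.1698 mm → contributes +73 632 077 mm⁴
  web: d = -0.169825 mm → contributes +19 683 093 mm⁴
  top flange: d = 141.8302 mm → contributes +73 280 960 mm⁴
  hole: d = -142.1698 mm → contributes −254007.3 mm⁴
Total I = 166 342 123 mm⁴.

Ix ≈ 1.6634 × 10⁸ mm⁴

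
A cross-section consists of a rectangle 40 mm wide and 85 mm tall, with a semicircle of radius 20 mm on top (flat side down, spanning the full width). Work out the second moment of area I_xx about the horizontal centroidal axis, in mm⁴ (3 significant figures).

I_xx ≈ 3.44 × 10⁶ mm⁴

Split into non-overlapping primitives; take the origin at the lower-left of the bounding box.
Rectangular body: 40 × 85, A = 3 400 mm², y = 42.5 mm, Ī = 2 047 083 mm⁴.
Semicircular cap: semicircle r = 20, A = 628.32 mm², y = 93.488 mm, Ī = 17 561 mm⁴.
Centroid: ȳ = ΣA·y / ΣA = 50.453 mm.
Transfer each piece to the horizontal centroidal axis using Ī + A·d² with d = y − 50.453:
  rectangular body: d = -7.9529 mm → contributes +2 262 129 mm⁴
  semicircular cap: d = 43.035 mm → contributes +1 181 233 mm⁴
Total I = 3 443 362 mm⁴.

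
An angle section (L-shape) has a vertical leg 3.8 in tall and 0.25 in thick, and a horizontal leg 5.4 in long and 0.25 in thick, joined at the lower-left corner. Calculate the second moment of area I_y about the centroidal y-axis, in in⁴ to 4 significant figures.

I_y ≈ 6.836 in⁴

Decompose the section into non-overlapping parts with the origin at the bottom-left of its bounding rectangle.
Vertical leg: 0.25 × 3.8, A = 0.95 in², x = 0.125 in, Ī = 0.00494792 in⁴.
Horizontal leg (remainder): 5.15 × 0.25, A = 1.2875 in², x = 2.825 in, Ī = 2.84564 in⁴.
Centroid: x̄ = ΣA·x / ΣA = 1.67863 in.
Transfer each piece to the centroidal y-axis using Ī + A·d² with d = x − 1.67863:
  vertical leg: d = -1.55363 in → contributes +2.29803 in⁴
  horizontal leg (remainder): d = 1.14637 in → contributes +4.53763 in⁴
Total I = 6.83566 in⁴.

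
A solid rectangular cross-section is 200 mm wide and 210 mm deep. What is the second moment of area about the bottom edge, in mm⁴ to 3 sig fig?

The section: 200 × 210, A = 42 000 mm², y = 105 mm, Ī = 154 350 000 mm⁴.
Transfer it to a horizontal axis along the bottom face using Ī + A·d² with d = y − 0:
  the section: d = 105 mm → contributes +617 400 000 mm⁴
Total I = 617 400 000 mm⁴.

I_base ≈ 6.17 × 10⁸ mm⁴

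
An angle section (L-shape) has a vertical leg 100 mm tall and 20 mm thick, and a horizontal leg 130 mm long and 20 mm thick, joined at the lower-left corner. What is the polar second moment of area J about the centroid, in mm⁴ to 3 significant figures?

Treat the section as a set of non-overlapping primitives; coordinates are from the bounding-box lower-left.
Vertical leg: 20 × 100, A = 2 000 mm², y = 50 mm, Ī = 1 666 667 mm⁴.
Horizontal leg (remainder): 110 × 20, A = 2 200 mm², y = 10 mm, Ī = 73 333 mm⁴.
Centroid: ȳ = ΣA·y / ΣA = 29.048 mm.
Transfer each piece to the centroidal x-axis using Ī + A·d² with d = y − 29.048:
  vertical leg: d = 20.952 mm → contributes +2 544 671 mm⁴
  horizontal leg (remainder): d = -19.048 mm → contributes +871 519 mm⁴
Total I = 3 416 190 mm⁴.
For the y-axis: x̄ = 44.048 mm.
Repeating about the centroidal y-axis gives I_y = 6 711 190 mm⁴.
Polar second moment: J = I_x + I_y = 10 127 381 mm⁴.

J ≈ 1.01 × 10⁷ mm⁴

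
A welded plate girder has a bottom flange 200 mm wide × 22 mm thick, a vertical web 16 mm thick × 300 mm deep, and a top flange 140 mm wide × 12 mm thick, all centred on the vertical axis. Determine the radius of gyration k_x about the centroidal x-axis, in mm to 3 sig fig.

Break the section into simple shapes (no overlaps), measuring from the bottom-left corner of the bounding box.
Bottom plate: 200 × 22, A = 4 400 mm², y = 11 mm, Ī = 177 467 mm⁴.
Web plate: 16 × 300, A = 4 800 mm², y = 172 mm, Ī = 36 000 000 mm⁴.
Top plate: 140 × 12, A = 1 680 mm², y = 328 mm, Ī = 20 160 mm⁴.
Centroid: ȳ = ΣA·y / ΣA = 130.98 mm.
Transfer each piece to the centroidal x-axis using Ī + A·d² with d = y − 130.98:
  bottom plate: d = -119.98 mm → contributes +63 514 175 mm⁴
  web plate: d = 41.022 mm → contributes +44 077 485 mm⁴
  top plate: d = 197.02 mm → contributes +65 233 882 mm⁴
Total I = 172 825 541 mm⁴.
Radius of gyration: k = √(I/A) = √(172 825 541 / 10 880) = 126.03 mm.

k_x ≈ 126 mm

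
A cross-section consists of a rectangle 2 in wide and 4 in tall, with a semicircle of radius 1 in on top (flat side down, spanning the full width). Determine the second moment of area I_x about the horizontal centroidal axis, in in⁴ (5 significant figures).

Treat the section as a set of non-overlapping primitives; coordinates are from the bounding-box lower-left.
Rectangular body: 2 × 4, A = 8 in², y = 2 in, Ī = 10.66667 in⁴.
Semicircular cap: semicircle r = 1, A = 1.570796 in², y = 4.424413 in, Ī = 0.109757 in⁴.
Centroid: ȳ = ΣA·y / ΣA = 2.397904 in.
Transfer each piece to the horizontal centroidal axis using Ī + A·d² with d = y − 2.397904:
  rectangular body: d = -0.3979041 in → contributes +11.93329 in⁴
  semicircular cap: d = 2.026509 in → contributes +6.560607 in⁴
Total I = 18.4939 in⁴.

I_x ≈ 18.494 in⁴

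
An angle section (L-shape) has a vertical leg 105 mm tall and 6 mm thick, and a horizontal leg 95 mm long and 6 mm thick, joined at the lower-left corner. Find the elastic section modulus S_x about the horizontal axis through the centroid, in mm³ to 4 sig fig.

Break the section into simple shapes (no overlaps), measuring from the bottom-left corner of the bounding box.
Vertical leg: 6 × 105, A = 630 mm², y = 52.5 mm, Ī = 578 813 mm⁴.
Horizontal leg (remainder): 89 × 6, A = 534 mm², y = 3 mm, Ī = 1 602 mm⁴.
Centroid: ȳ = ΣA·y / ΣA = 29.7912 mm.
Transfer each piece to the horizontal axis through the centroid using Ī + A·d² with d = y − 29.7912:
  vertical leg: d = 22.7088 mm → contributes +903 696 mm⁴
  horizontal leg (remainder): d = -26.7912 mm → contributes +384 891 mm⁴
Total I = 1 288 587 mm⁴.
Extreme fibre distance c = 75.2088 mm; S = I/c = 17133.5 mm³.

S_x ≈ 1.713 × 10⁴ mm³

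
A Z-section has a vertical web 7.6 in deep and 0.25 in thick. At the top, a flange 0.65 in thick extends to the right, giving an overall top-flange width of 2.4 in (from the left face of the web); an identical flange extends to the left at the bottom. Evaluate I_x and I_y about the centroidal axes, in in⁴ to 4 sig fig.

Break the section into simple shapes (no overlaps), measuring from the bottom-left corner of the bounding box.
Web: 0.25 × 7.6, A = 1.9 in², y = 3.8 in, Ī = 9.14533 in⁴.
Top flange (beyond web): 2.15 × 0.65, A = 1.3975 in², y = 7.275 in, Ī = 0.0492036 in⁴.
Bottom flange (beyond web): 2.15 × 0.65, A = 1.3975 in², y = 0.325 in, Ī = 0.0492036 in⁴.
Centroid: ȳ = ΣA·y / ΣA = 3.8 in.
Transfer each piece to the centroidal x-axis using Ī + A·d² with d = y − 3.8:
  web: d = 0 in → contributes +9.14533 in⁴
  top flange (beyond web): d = 3.475 in → contributes +16.9249 in⁴
  bottom flange (beyond web): d = -3.475 in → contributes +16.9249 in⁴
Total I = 42.9951 in⁴.
For the y-axis: x̄ = 2.275 in.
Repeating about the centroidal y-axis gives I_y = 5.11135 in⁴.

I_x ≈ 43.00 in⁴, I_y ≈ 5.111 in⁴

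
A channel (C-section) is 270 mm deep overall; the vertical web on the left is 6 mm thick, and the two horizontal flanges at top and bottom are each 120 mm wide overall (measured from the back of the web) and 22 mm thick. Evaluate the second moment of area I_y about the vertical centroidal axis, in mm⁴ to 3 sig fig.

I_y ≈ 9.85 × 10⁶ mm⁴

Treat the section as a set of non-overlapping primitives; coordinates are from the bounding-box lower-left.
Web: 6 × 270, A = 1 620 mm², x = 3 mm, Ī = 4 860 mm⁴.
Top flange (beyond web): 114 × 22, A = 2 508 mm², x = 63 mm, Ī = 2 716 164 mm⁴.
Bottom flange (beyond web): 114 × 22, A = 2 508 mm², x = 63 mm, Ī = 2 716 164 mm⁴.
Centroid: x̄ = ΣA·x / ΣA = 48.353 mm.
Transfer each piece to the vertical centroidal axis using Ī + A·d² with d = x − 48.353:
  web: d = -45.353 mm → contributes +3 336 974 mm⁴
  top flange (beyond web): d = 14.647 mm → contributes +3 254 245 mm⁴
  bottom flange (beyond web): d = 14.647 mm → contributes +3 254 245 mm⁴
Total I = 9 845 463 mm⁴.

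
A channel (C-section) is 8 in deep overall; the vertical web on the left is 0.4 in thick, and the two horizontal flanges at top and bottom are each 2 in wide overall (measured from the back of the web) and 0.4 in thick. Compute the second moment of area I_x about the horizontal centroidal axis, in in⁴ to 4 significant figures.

I_x ≈ 35.57 in⁴

Split into non-overlapping primitives; take the origin at the lower-left of the bounding box.
Web: 0.4 × 8, A = 3.2 in², y = 4 in, Ī = 17.0667 in⁴.
Top flange (beyond web): 1.6 × 0.4, A = 0.64 in², y = 7.8 in, Ī = 0.00853333 in⁴.
Bottom flange (beyond web): 1.6 × 0.4, A = 0.64 in², y = 0.2 in, Ī = 0.00853333 in⁴.
By symmetry the centroid is at mid-height, ȳ = 4 in.
Transfer each piece to the horizontal centroidal axis using Ī + A·d² with d = y − 4:
  web: d = 0 in → contributes +17.0667 in⁴
  top flange (beyond web): d = 3.8 in → contributes +9.25013 in⁴
  bottom flange (beyond web): d = -3.8 in → contributes +9.25013 in⁴
Total I = 35.5669 in⁴.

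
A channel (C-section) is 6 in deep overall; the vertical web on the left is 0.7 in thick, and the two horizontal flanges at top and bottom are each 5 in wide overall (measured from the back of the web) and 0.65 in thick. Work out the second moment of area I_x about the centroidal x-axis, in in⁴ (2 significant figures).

I_x ≈ 53 in⁴

Break the section into simple shapes (no overlaps), measuring from the bottom-left corner of the bounding box.
Web: 0.7 × 6, A = 4.2 in², y = 3 in, Ī = 12.6 in⁴.
Top flange (beyond web): 4.3 × 0.65, A = 2.795 in², y = 5.675 in, Ī = 0.09841 in⁴.
Bottom flange (beyond web): 4.3 × 0.65, A = 2.795 in², y = 0.325 in, Ī = 0.09841 in⁴.
By symmetry the centroid is at mid-height, ȳ = 3 in.
Transfer each piece to the centroidal x-axis using Ī + A·d² with d = y − 3:
  web: d = 0 in → contributes +12.6 in⁴
  top flange (beyond web): d = 2.675 in → contributes +20.1 in⁴
  bottom flange (beyond web): d = -2.675 in → contributes +20.1 in⁴
Total I = 52.8 in⁴.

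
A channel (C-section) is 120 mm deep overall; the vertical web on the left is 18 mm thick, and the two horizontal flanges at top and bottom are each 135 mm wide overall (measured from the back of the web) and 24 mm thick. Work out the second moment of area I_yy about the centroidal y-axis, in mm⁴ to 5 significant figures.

Break the section into simple shapes (no overlaps), measuring from the bottom-left corner of the bounding box.
Web: 18 × 120, A = 2 160 mm², x = 9 mm, Ī = 58 320 mm⁴.
Top flange (beyond web): 117 × 24, A = 2 808 mm², x = 76.5 mm, Ī = 3 203 226 mm⁴.
Bottom flange (beyond web): 117 × 24, A = 2 808 mm², x = 76.5 mm, Ī = 3 203 226 mm⁴.
Centroid: x̄ = ΣA·x / ΣA = 57.75 mm.
Transfer each piece to the centroidal y-axis using Ī + A·d² with d = x − 57.75:
  web: d = -48.75 mm → contributes +5 191 695 mm⁴
  top flange (beyond web): d = 18.75 mm → contributes +4 190 414 mm⁴
  bottom flange (beyond web): d = 18.75 mm → contributes +4 190 414 mm⁴
Total I = 13 572 522 mm⁴.

I_yy ≈ 1.3573 × 10⁷ mm⁴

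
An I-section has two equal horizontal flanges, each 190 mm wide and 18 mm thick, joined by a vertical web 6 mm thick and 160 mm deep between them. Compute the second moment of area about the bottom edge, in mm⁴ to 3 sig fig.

I_base ≈ 1.31 × 10⁸ mm⁴

Treat the section as a set of non-overlapping primitives; coordinates are from the bounding-box lower-left.
Bottom flange: 190 × 18, A = 3 420 mm², y = 9 mm, Ī = 92 340 mm⁴.
Web: 6 × 160, A = 960 mm², y = 98 mm, Ī = 2 048 000 mm⁴.
Top flange: 190 × 18, A = 3 420 mm², y = 187 mm, Ī = 92 340 mm⁴.
Transfer each piece to the bottom edge using Ī + A·d² with d = y − 0:
  bottom flange: d = 9 mm → contributes +369 360 mm⁴
  web: d = 98 mm → contributes +11 267 840 mm⁴
  top flange: d = 187 mm → contributes +119 686 320 mm⁴
Total I = 131 323 520 mm⁴.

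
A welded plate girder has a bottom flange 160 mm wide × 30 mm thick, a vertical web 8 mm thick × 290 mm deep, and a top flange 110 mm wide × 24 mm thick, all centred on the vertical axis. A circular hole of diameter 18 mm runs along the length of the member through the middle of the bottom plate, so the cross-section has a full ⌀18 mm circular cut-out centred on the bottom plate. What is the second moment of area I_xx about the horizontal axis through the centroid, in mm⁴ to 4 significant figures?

I_xx ≈ 1.879 × 10⁸ mm⁴

Treat the section as a set of non-overlapping primitives; coordinates are from the bounding-box lower-left.
Bottom plate: 160 × 30, A = 4 800 mm², y = 15 mm, Ī = 360 000 mm⁴.
Web plate: 8 × 290, A = 2 320 mm², y = 175 mm, Ī = 16 259 333 mm⁴.
Top plate: 110 × 24, A = 2 640 mm², y = 332 mm, Ī = 126 720 mm⁴.
Hole (subtracted): ⌀18, A = 254.469 mm², y = 15 mm, Ī = 5 153 mm⁴.
Centroid: ȳ = ΣA·y / ΣA = 142.092 mm.
Transfer each piece to the horizontal axis through the centroid using Ī + A·d² with d = y − 142.092:
  bottom plate: d = -127.092 mm → contributes +77 891 799 mm⁴
  web plate: d = 32.9077 mm → contributes +18 771 697 mm⁴
  top plate: d = 189.908 mm → contributes +95 338 126 mm⁴
  hole: d = -127.092 mm → contributes −4 115 453 mm⁴
Total I = 187 886 169 mm⁴.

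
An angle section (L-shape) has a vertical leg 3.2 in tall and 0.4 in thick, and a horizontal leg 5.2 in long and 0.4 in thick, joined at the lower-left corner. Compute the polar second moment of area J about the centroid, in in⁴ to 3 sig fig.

Split into non-overlapping primitives; take the origin at the lower-left of the bounding box.
Vertical leg: 0.4 × 3.2, A = 1.28 in², y = 1.6 in, Ī = 1.0923 in⁴.
Horizontal leg (remainder): 4.8 × 0.4, A = 1.92 in², y = 0.2 in, Ī = 0.0256 in⁴.
Centroid: ȳ = ΣA·y / ΣA = 0.76 in.
Transfer each piece to the centroidal x-axis using Ī + A·d² with d = y − 0.76:
  vertical leg: d = 0.84 in → contributes +1.9954 in⁴
  horizontal leg (remainder): d = -0.56 in → contributes +0.62771 in⁴
Total I = 2.6231 in⁴.
For the y-axis: x̄ = 1.76 in.
Repeating about the centroidal y-axis gives I_y = 8.8951 in⁴.
Polar second moment: J = I_x + I_y = 11.518 in⁴.

J ≈ 11.5 in⁴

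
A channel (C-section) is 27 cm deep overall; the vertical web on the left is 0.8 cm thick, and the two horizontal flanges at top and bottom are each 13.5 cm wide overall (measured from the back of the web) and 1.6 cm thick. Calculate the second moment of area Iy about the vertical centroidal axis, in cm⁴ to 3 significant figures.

Treat the section as a set of non-overlapping primitives; coordinates are from the bounding-box lower-left.
Web: 0.8 × 27, A = 21.6 cm², x = 0.4 cm, Ī = 1.152 cm⁴.
Top flange (beyond web): 12.7 × 1.6, A = 20.32 cm², x = 7.15 cm, Ī = 273.12 cm⁴.
Bottom flange (beyond web): 12.7 × 1.6, A = 20.32 cm², x = 7.15 cm, Ī = 273.12 cm⁴.
Centroid: x̄ = ΣA·x / ΣA = 4.8075 cm.
Transfer each piece to the vertical centroidal axis using Ī + A·d² with d = x − 4.8075:
  web: d = -4.4075 cm → contributes +420.75 cm⁴
  top flange (beyond web): d = 2.3425 cm → contributes +384.62 cm⁴
  bottom flange (beyond web): d = 2.3425 cm → contributes +384.62 cm⁴
Total I = 1 190 cm⁴.

Iy ≈ 1190 cm⁴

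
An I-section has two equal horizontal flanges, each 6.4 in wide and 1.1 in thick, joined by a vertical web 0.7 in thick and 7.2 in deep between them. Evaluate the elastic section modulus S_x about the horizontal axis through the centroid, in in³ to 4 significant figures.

S_x ≈ 56.53 in³

Split into non-overlapping primitives; take the origin at the lower-left of the bounding box.
Bottom flange: 6.4 × 1.1, A = 7.04 in², y = 0.55 in, Ī = 0.709867 in⁴.
Web: 0.7 × 7.2, A = 5.04 in², y = 4.7 in, Ī = 21.7728 in⁴.
Top flange: 6.4 × 1.1, A = 7.04 in², y = 8.85 in, Ī = 0.709867 in⁴.
By symmetry the centroid is at mid-height, ȳ = 4.7 in.
Transfer each piece to the horizontal axis through the centroid using Ī + A·d² with d = y − 4.7:
  bottom flange: d = -4.15 in → contributes +121.956 in⁴
  web: d = 0 in → contributes +21.7728 in⁴
  top flange: d = 4.15 in → contributes +121.956 in⁴
Total I = 265.685 in⁴.
Extreme fibre distance c = 4.7 in; S = I/c = 56.5288 in³.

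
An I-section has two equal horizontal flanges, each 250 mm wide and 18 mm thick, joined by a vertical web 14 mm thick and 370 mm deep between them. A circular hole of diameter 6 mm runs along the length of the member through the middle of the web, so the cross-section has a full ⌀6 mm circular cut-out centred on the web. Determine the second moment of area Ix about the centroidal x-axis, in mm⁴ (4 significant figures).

Ix ≈ 3.981 × 10⁸ mm⁴

Decompose the section into non-overlapping parts with the origin at the bottom-left of its bounding rectangle.
Bottom flange: 250 × 18, A = 4 500 mm², y = 9 mm, Ī = 121 500 mm⁴.
Web: 14 × 370, A = 5 180 mm², y = 203 mm, Ī = 59 095 167 mm⁴.
Top flange: 250 × 18, A = 4 500 mm², y = 397 mm, Ī = 121 500 mm⁴.
Hole (subtracted): ⌀6, A = 28.2743 mm², y = 203 mm, Ī = 63.6173 mm⁴.
By symmetry the centroid is at mid-height, ȳ = 203 mm.
Transfer each piece to the centroidal x-axis using Ī + A·d² with d = y − 203:
  bottom flange: d = -194 mm → contributes +169 483 500 mm⁴
  web: d = 0 mm → contributes +59 095 167 mm⁴
  top flange: d = 194 mm → contributes +169 483 500 mm⁴
  hole: d = 0 mm → contributes −63.6173 mm⁴
Total I = 398 062 103 mm⁴.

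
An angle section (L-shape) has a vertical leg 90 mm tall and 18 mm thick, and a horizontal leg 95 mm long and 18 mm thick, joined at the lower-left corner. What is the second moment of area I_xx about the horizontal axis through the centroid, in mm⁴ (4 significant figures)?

I_xx ≈ 2.099 × 10⁶ mm⁴

Treat the section as a set of non-overlapping primitives; coordinates are from the bounding-box lower-left.
Vertical leg: 18 × 90, A = 1 620 mm², y = 45 mm, Ī = 1 093 500 mm⁴.
Horizontal leg (remainder): 77 × 18, A = 1 386 mm², y = 9 mm, Ī = 37 422 mm⁴.
Centroid: ȳ = ΣA·y / ΣA = 28.4012 mm.
Transfer each piece to the horizontal axis through the centroid using Ī + A·d² with d = y − 28.4012:
  vertical leg: d = 16.5988 mm → contributes +1 539 843 mm⁴
  horizontal leg (remainder): d = -19.4012 mm → contributes +559 121 mm⁴
Total I = 2 098 964 mm⁴.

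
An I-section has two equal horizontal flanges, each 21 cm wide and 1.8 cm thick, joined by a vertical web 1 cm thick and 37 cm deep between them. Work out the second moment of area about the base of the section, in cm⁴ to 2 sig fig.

I_base ≈ 7.9 × 10⁴ cm⁴

Decompose the section into non-overlapping parts with the origin at the bottom-left of its bounding rectangle.
Bottom flange: 21 × 1.8, A = 37.8 cm², y = 0.9 cm, Ī = 10.21 cm⁴.
Web: 1 × 37, A = 37 cm², y = 20.3 cm, Ī = 4 221 cm⁴.
Top flange: 21 × 1.8, A = 37.8 cm², y = 39.7 cm, Ī = 10.21 cm⁴.
Transfer each piece to the base of the section using Ī + A·d² with d = y − 0:
  bottom flange: d = 0.9 cm → contributes +40.82 cm⁴
  web: d = 20.3 cm → contributes +19 468 cm⁴
  top flange: d = 39.7 cm → contributes +59 586 cm⁴
Total I = 79 096 cm⁴.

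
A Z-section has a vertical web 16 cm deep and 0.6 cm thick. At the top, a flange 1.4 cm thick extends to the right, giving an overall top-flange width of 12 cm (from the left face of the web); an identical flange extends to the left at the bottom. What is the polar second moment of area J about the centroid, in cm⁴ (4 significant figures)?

Decompose the section into non-overlapping parts with the origin at the bottom-left of its bounding rectangle.
Web: 0.6 × 16, A = 9.6 cm², y = 8 cm, Ī = 204.8 cm⁴.
Top flange (beyond web): 11.4 × 1.4, A = 15.96 cm², y = 15.3 cm, Ī = 2.6068 cm⁴.
Bottom flange (beyond web): 11.4 × 1.4, A = 15.96 cm², y = 0.7 cm, Ī = 2.6068 cm⁴.
Centroid: ȳ = ΣA·y / ΣA = 8 cm.
Transfer each piece to the centroidal x-axis using Ī + A·d² with d = y − 8:
  web: d = 0 cm → contributes +204.8 cm⁴
  top flange (beyond web): d = 7.3 cm → contributes +853.115 cm⁴
  bottom flange (beyond web): d = -7.3 cm → contributes +853.115 cm⁴
Total I = 1911.03 cm⁴.
For the y-axis: x̄ = 11.7 cm.
Repeating about the centroidal y-axis gives I_y = 1495.1 cm⁴.
Polar second moment: J = I_x + I_y = 3406.13 cm⁴.

J ≈ 3406 cm⁴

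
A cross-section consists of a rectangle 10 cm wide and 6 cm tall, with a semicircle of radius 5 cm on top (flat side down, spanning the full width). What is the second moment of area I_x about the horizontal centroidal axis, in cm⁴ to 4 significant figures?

Treat the section as a set of non-overlapping primitives; coordinates are from the bounding-box lower-left.
Rectangular body: 10 × 6, A = 60 cm², y = 3 cm, Ī = 180 cm⁴.
Semicircular cap: semicircle r = 5, A = 39.2699 cm², y = 8.12207 cm, Ī = 68.5981 cm⁴.
Centroid: ȳ = ΣA·y / ΣA = 5.02622 cm.
Transfer each piece to the horizontal centroidal axis using Ī + A·d² with d = y − 5.02622:
  rectangular body: d = -2.02622 cm → contributes +426.335 cm⁴
  semicircular cap: d = 3.09584 cm → contributes +444.97 cm⁴
Total I = 871.305 cm⁴.

I_x ≈ 871.3 cm⁴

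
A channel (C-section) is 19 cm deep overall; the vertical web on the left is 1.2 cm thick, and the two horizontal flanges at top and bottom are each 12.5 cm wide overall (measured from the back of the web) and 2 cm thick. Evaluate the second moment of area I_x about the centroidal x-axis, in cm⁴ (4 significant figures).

I_x ≈ 3967 cm⁴

Split into non-overlapping primitives; take the origin at the lower-left of the bounding box.
Web: 1.2 × 19, A = 22.8 cm², y = 9.5 cm, Ī = 685.9 cm⁴.
Top flange (beyond web): 11.3 × 2, A = 22.6 cm², y = 18 cm, Ī = 7.53333 cm⁴.
Bottom flange (beyond web): 11.3 × 2, A = 22.6 cm², y = 1 cm, Ī = 7.53333 cm⁴.
By symmetry the centroid is at mid-height, ȳ = 9.5 cm.
Transfer each piece to the centroidal x-axis using Ī + A·d² with d = y − 9.5:
  web: d = 0 cm → contributes +685.9 cm⁴
  top flange (beyond web): d = 8.5 cm → contributes +1640.38 cm⁴
  bottom flange (beyond web): d = -8.5 cm → contributes +1640.38 cm⁴
Total I = 3966.67 cm⁴.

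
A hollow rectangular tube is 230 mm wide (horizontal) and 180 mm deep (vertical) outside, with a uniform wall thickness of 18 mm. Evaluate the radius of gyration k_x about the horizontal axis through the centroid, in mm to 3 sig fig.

Split into non-overlapping primitives; take the origin at the lower-left of the bounding box.
Outer rectangle: 230 × 180, A = 41 400 mm², y = 90 mm, Ī = 111 780 000 mm⁴.
Inner void (subtracted): 194 × 144, A = 27 936 mm², y = 90 mm, Ī = 48 273 408 mm⁴.
By symmetry the centroid is at mid-height, ȳ = 90 mm.
All pieces are centred on the horizontal axis through the centroid, so I = ΣĪ (holes subtracted) = 63 506 592 mm⁴.
Radius of gyration: k = √(I/A) = √(63 506 592 / 13 464) = 68.679 mm.

k_x ≈ 68.7 mm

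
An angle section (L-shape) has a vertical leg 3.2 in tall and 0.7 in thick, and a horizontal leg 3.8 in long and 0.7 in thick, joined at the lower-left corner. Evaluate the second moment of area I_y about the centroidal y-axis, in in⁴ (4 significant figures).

I_y ≈ 5.808 in⁴

Decompose the section into non-overlapping parts with the origin at the bottom-left of its bounding rectangle.
Vertical leg: 0.7 × 3.2, A = 2.24 in², x = 0.35 in, Ī = 0.0914667 in⁴.
Horizontal leg (remainder): 3.1 × 0.7, A = 2.17 in², x = 2.25 in, Ī = 1.73781 in⁴.
Centroid: x̄ = ΣA·x / ΣA = 1.28492 in.
Transfer each piece to the centroidal y-axis using Ī + A·d² with d = x − 1.28492:
  vertical leg: d = -0.934921 in → contributes +2.0494 in⁴
  horizontal leg (remainder): d = 0.965079 in → contributes +3.7589 in⁴
Total I = 5.8083 in⁴.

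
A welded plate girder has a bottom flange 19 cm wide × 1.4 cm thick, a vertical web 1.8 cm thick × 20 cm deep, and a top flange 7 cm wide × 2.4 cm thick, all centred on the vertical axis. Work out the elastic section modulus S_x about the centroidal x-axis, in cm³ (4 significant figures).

Decompose the section into non-overlapping parts with the origin at the bottom-left of its bounding rectangle.
Bottom plate: 19 × 1.4, A = 26.6 cm², y = 0.7 cm, Ī = 4.34467 cm⁴.
Web plate: 1.8 × 20, A = 36 cm², y = 11.4 cm, Ī = 1 200 cm⁴.
Top plate: 7 × 2.4, A = 16.8 cm², y = 22.6 cm, Ī = 8.064 cm⁴.
Centroid: ȳ = ΣA·y / ΣA = 10.1851 cm.
Transfer each piece to the centroidal x-axis using Ī + A·d² with d = y − 10.1851:
  bottom plate: d = -9.48514 cm → contributes +2397.49 cm⁴
  web plate: d = 1.21486 cm → contributes +1253.13 cm⁴
  top plate: d = 12.4149 cm → contributes +2597.43 cm⁴
Total I = 6248.05 cm⁴.
Extreme fibre distance c = 13.6149 cm; S = I/c = 458.914 cm³.

S_x ≈ 458.9 cm³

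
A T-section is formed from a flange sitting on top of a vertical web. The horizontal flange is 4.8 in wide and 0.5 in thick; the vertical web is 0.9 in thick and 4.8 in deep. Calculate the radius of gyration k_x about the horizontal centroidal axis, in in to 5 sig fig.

k_x ≈ 1.6894 in

Treat the section as a set of non-overlapping primitives; coordinates are from the bounding-box lower-left.
Flange: 4.8 × 0.5, A = 2.4 in², y = 5.05 in, Ī = 0.05 in⁴.
Web: 0.9 × 4.8, A = 4.32 in², y = 2.4 in, Ī = 8.2944 in⁴.
Centroid: ȳ = ΣA·y / ΣA = 3.346429 in.
Transfer each piece to the horizontal centroidal axis using Ī + A·d² with d = y − 3.346429:
  flange: d = 1.703571 in → contributes +7.015173 in⁴
  web: d = -0.9464286 in → contributes +12.16394 in⁴
Total I = 19.17911 in⁴.
Radius of gyration: k = √(I/A) = √(19.17911 / 6.72) = 1.689389 in.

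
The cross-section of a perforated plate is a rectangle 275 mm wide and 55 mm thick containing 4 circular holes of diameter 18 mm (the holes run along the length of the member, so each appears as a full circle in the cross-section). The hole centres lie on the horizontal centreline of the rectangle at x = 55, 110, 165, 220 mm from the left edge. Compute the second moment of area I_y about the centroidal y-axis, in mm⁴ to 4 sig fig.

I_y ≈ 9.145 × 10⁷ mm⁴

Treat the section as a set of non-overlapping primitives; coordinates are from the bounding-box lower-left.
Plate: 275 × 55, A = 15 125 mm², x = 137.5 mm, Ī = 95 319 010 mm⁴.
Hole 1 (subtracted): ⌀18, A = 254.469 mm², x = 55 mm, Ī = 5 153 mm⁴.
Hole 2 (subtracted): ⌀18, A = 254.469 mm², x = 110 mm, Ī = 5 153 mm⁴.
Hole 3 (subtracted): ⌀18, A = 254.469 mm², x = 165 mm, Ī = 5 153 mm⁴.
Hole 4 (subtracted): ⌀18, A = 254.469 mm², x = 220 mm, Ī = 5 153 mm⁴.
By symmetry the centroid is at mid-width, x̄ = 137.5 mm.
Transfer each piece to the centroidal y-axis using Ī + A·d² with d = x − 137.5:
  plate: d = 0 mm → contributes +95 319 010 mm⁴
  hole 1: d = -82.5 mm → contributes −1 737 133 mm⁴
  hole 2: d = -27.5 mm → contributes −197 595 mm⁴
  hole 3: d = 27.5 mm → contributes −197 595 mm⁴
  hole 4: d = 82.5 mm → contributes −1 737 133 mm⁴
Total I = 91 449 555 mm⁴.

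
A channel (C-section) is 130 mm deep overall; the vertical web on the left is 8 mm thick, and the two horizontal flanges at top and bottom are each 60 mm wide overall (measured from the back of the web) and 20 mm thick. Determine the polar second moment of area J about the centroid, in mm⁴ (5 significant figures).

J ≈ 8.9242 × 10⁶ mm⁴

Split into non-overlapping primitives; take the origin at the lower-left of the bounding box.
Web: 8 × 130, A = 1 040 mm², y = 65 mm, Ī = 1 464 667 mm⁴.
Top flange (beyond web): 52 × 20, A = 1 040 mm², y = 120 mm, Ī = 34666.67 mm⁴.
Bottom flange (beyond web): 52 × 20, A = 1 040 mm², y = 10 mm, Ī = 34666.67 mm⁴.
By symmetry the centroid is at mid-height, ȳ = 65 mm.
Transfer each piece to the centroidal x-axis using Ī + A·d² with d = y − 65:
  web: d = 0 mm → contributes +1 464 667 mm⁴
  top flange (beyond web): d = 55 mm → contributes +3 180 667 mm⁴
  bottom flange (beyond web): d = -55 mm → contributes +3 180 667 mm⁴
Total I = 7 826 000 mm⁴.
For the y-axis: x̄ = 24 mm.
Repeating about the centroidal y-axis gives I_y = 1 098 240 mm⁴.
Polar second moment: J = I_x + I_y = 8 924 240 mm⁴.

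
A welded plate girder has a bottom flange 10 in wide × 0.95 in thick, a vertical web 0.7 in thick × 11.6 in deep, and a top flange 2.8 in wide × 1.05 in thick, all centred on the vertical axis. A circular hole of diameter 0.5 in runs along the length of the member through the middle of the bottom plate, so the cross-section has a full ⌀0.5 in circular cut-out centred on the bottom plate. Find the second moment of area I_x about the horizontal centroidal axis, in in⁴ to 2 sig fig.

Break the section into simple shapes (no overlaps), measuring from the bottom-left corner of the bounding box.
Bottom plate: 10 × 0.95, A = 9.5 in², y = 0.475 in, Ī = 0.7145 in⁴.
Web plate: 0.7 × 11.6, A = 8.12 in², y = 6.75 in, Ī = 91.05 in⁴.
Top plate: 2.8 × 1.05, A = 2.94 in², y = 13.08 in, Ī = 0.2701 in⁴.
Hole (subtracted): ⌀0.5, A = 0.1963 in², y = 0.475 in, Ī = 0.003068 in⁴.
Centroid: ȳ = ΣA·y / ΣA = 4.796 in.
Transfer each piece to the horizontal centroidal axis using Ī + A·d² with d = y − 4.796:
  bottom plate: d = -4.321 in → contributes +178.1 in⁴
  web plate: d = 1.954 in → contributes +122 in⁴
  top plate: d = 8.279 in → contributes +201.8 in⁴
  hole: d = -4.321 in → contributes −3.67 in⁴
Total I = 498.3 in⁴.

I_x ≈ 500 in⁴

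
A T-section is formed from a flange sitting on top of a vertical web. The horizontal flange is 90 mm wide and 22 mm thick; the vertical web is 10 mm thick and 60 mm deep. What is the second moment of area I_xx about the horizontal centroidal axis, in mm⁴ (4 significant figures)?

I_xx ≈ 1.034 × 10⁶ mm⁴

Treat the section as a set of non-overlapping primitives; coordinates are from the bounding-box lower-left.
Flange: 90 × 22, A = 1 980 mm², y = 71 mm, Ī = 79 860 mm⁴.
Web: 10 × 60, A = 600 mm², y = 30 mm, Ī = 180 000 mm⁴.
Centroid: ȳ = ΣA·y / ΣA = 61.4651 mm.
Transfer each piece to the horizontal centroidal axis using Ī + A·d² with d = y − 61.4651:
  flange: d = 9.53488 mm → contributes +259 870 mm⁴
  web: d = -31.4651 mm → contributes +774 032 mm⁴
Total I = 1 033 902 mm⁴.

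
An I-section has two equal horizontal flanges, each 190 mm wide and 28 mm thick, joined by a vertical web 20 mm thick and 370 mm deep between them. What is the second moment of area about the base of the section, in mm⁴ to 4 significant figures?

Treat the section as a set of non-overlapping primitives; coordinates are from the bounding-box lower-left.
Bottom flange: 190 × 28, A = 5 320 mm², y = 14 mm, Ī = 347 573 mm⁴.
Web: 20 × 370, A = 7 400 mm², y = 213 mm, Ī = 84 421 667 mm⁴.
Top flange: 190 × 28, A = 5 320 mm², y = 412 mm, Ī = 347 573 mm⁴.
Transfer each piece to a horizontal axis along the bottom face using Ī + A·d² with d = y − 0:
  bottom flange: d = 14 mm → contributes +1 390 293 mm⁴
  web: d = 213 mm → contributes +420 152 267 mm⁴
  top flange: d = 412 mm → contributes +903 385 653 mm⁴
Total I = 1 324 928 213 mm⁴.

I_base ≈ 1.325 × 10⁹ mm⁴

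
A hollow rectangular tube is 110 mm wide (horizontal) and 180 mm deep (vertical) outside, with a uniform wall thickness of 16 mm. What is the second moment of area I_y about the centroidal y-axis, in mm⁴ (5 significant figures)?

Split into non-overlapping primitives; take the origin at the lower-left of the bounding box.
Outer rectangle: 110 × 180, A = 19 800 mm², x = 55 mm, Ī = 19 965 000 mm⁴.
Inner void (subtracted): 78 × 148, A = 11 544 mm², x = 55 mm, Ī = 5 852 808 mm⁴.
By symmetry the centroid is at mid-width, x̄ = 55 mm.
All pieces are centred on the centroidal y-axis, so I = ΣĪ (holes subtracted) = 14 112 192 mm⁴.

I_y ≈ 1.4112 × 10⁷ mm⁴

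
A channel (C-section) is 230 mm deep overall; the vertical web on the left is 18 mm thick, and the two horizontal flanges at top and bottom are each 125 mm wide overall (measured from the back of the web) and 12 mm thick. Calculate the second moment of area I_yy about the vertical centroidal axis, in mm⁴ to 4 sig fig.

I_yy ≈ 8.753 × 10⁶ mm⁴

Treat the section as a set of non-overlapping primitives; coordinates are from the bounding-box lower-left.
Web: 18 × 230, A = 4 140 mm², x = 9 mm, Ī = 111 780 mm⁴.
Top flange (beyond web): 107 × 12, A = 1 284 mm², x = 71.5 mm, Ī = 1 225 043 mm⁴.
Bottom flange (beyond web): 107 × 12, A = 1 284 mm², x = 71.5 mm, Ī = 1 225 043 mm⁴.
Centroid: x̄ = ΣA·x / ΣA = 32.9267 mm.
Transfer each piece to the vertical centroidal axis using Ī + A·d² with d = x − 32.9267:
  web: d = -23.9267 mm → contributes +2 481 867 mm⁴
  top flange (beyond web): d = 38.5733 mm → contributes +3 135 510 mm⁴
  bottom flange (beyond web): d = 38.5733 mm → contributes +3 135 510 mm⁴
Total I = 8 752 888 mm⁴.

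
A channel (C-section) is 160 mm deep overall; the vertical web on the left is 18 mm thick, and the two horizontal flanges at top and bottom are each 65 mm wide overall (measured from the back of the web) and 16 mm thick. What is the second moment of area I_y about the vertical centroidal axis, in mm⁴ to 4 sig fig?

Break the section into simple shapes (no overlaps), measuring from the bottom-left corner of the bounding box.
Web: 18 × 160, A = 2 880 mm², x = 9 mm, Ī = 77 760 mm⁴.
Top flange (beyond web): 47 × 16, A = 752 mm², x = 41.5 mm, Ī = 138 431 mm⁴.
Bottom flange (beyond web): 47 × 16, A = 752 mm², x = 41.5 mm, Ī = 138 431 mm⁴.
Centroid: x̄ = ΣA·x / ΣA = 20.1496 mm.
Transfer each piece to the vertical centroidal axis using Ī + A·d² with d = x − 20.1496:
  web: d = -11.1496 mm → contributes +435 785 mm⁴
  top flange (beyond web): d = 21.3504 mm → contributes +481 221 mm⁴
  bottom flange (beyond web): d = 21.3504 mm → contributes +481 221 mm⁴
Total I = 1 398 227 mm⁴.

I_y ≈ 1.398 × 10⁶ mm⁴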